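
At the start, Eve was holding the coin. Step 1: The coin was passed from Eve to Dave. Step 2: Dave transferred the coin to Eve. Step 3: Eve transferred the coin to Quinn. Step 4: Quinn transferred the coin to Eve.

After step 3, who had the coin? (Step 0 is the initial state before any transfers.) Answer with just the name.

Tracking the coin holder through step 3:
After step 0 (start): Eve
After step 1: Dave
After step 2: Eve
After step 3: Quinn

At step 3, the holder is Quinn.

Answer: Quinn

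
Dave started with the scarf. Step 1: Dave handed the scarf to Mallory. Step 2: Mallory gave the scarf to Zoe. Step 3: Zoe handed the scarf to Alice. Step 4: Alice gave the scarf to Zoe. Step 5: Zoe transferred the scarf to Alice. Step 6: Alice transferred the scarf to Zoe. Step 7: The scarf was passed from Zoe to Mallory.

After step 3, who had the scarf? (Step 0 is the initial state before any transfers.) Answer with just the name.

Tracking the scarf holder through step 3:
After step 0 (start): Dave
After step 1: Mallory
After step 2: Zoe
After step 3: Alice

At step 3, the holder is Alice.

Answer: Alice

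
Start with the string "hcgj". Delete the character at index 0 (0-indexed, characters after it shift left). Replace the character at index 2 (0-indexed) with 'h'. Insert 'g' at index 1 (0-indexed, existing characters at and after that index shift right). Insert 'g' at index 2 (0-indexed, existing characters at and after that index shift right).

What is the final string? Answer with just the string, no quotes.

Answer: cgggh

Derivation:
Applying each edit step by step:
Start: "hcgj"
Op 1 (delete idx 0 = 'h'): "hcgj" -> "cgj"
Op 2 (replace idx 2: 'j' -> 'h'): "cgj" -> "cgh"
Op 3 (insert 'g' at idx 1): "cgh" -> "cggh"
Op 4 (insert 'g' at idx 2): "cggh" -> "cgggh"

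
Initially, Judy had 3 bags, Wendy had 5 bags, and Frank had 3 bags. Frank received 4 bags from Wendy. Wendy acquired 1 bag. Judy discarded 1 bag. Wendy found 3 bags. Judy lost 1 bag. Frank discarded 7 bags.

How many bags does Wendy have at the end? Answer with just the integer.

Answer: 5

Derivation:
Tracking counts step by step:
Start: Judy=3, Wendy=5, Frank=3
Event 1 (Wendy -> Frank, 4): Wendy: 5 -> 1, Frank: 3 -> 7. State: Judy=3, Wendy=1, Frank=7
Event 2 (Wendy +1): Wendy: 1 -> 2. State: Judy=3, Wendy=2, Frank=7
Event 3 (Judy -1): Judy: 3 -> 2. State: Judy=2, Wendy=2, Frank=7
Event 4 (Wendy +3): Wendy: 2 -> 5. State: Judy=2, Wendy=5, Frank=7
Event 5 (Judy -1): Judy: 2 -> 1. State: Judy=1, Wendy=5, Frank=7
Event 6 (Frank -7): Frank: 7 -> 0. State: Judy=1, Wendy=5, Frank=0

Wendy's final count: 5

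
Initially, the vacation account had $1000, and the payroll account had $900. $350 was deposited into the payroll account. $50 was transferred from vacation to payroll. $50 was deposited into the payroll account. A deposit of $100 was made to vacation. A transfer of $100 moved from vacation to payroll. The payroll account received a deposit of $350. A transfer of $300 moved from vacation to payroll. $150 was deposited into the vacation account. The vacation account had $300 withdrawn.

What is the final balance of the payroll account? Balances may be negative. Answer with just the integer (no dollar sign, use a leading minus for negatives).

Tracking account balances step by step:
Start: vacation=1000, payroll=900
Event 1 (deposit 350 to payroll): payroll: 900 + 350 = 1250. Balances: vacation=1000, payroll=1250
Event 2 (transfer 50 vacation -> payroll): vacation: 1000 - 50 = 950, payroll: 1250 + 50 = 1300. Balances: vacation=950, payroll=1300
Event 3 (deposit 50 to payroll): payroll: 1300 + 50 = 1350. Balances: vacation=950, payroll=1350
Event 4 (deposit 100 to vacation): vacation: 950 + 100 = 1050. Balances: vacation=1050, payroll=1350
Event 5 (transfer 100 vacation -> payroll): vacation: 1050 - 100 = 950, payroll: 1350 + 100 = 1450. Balances: vacation=950, payroll=1450
Event 6 (deposit 350 to payroll): payroll: 1450 + 350 = 1800. Balances: vacation=950, payroll=1800
Event 7 (transfer 300 vacation -> payroll): vacation: 950 - 300 = 650, payroll: 1800 + 300 = 2100. Balances: vacation=650, payroll=2100
Event 8 (deposit 150 to vacation): vacation: 650 + 150 = 800. Balances: vacation=800, payroll=2100
Event 9 (withdraw 300 from vacation): vacation: 800 - 300 = 500. Balances: vacation=500, payroll=2100

Final balance of payroll: 2100

Answer: 2100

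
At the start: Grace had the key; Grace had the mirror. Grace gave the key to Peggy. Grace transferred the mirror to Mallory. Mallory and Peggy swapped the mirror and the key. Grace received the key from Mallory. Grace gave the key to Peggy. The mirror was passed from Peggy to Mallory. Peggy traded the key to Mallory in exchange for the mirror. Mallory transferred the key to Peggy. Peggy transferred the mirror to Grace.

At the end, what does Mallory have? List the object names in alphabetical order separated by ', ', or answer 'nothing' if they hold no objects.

Answer: nothing

Derivation:
Tracking all object holders:
Start: key:Grace, mirror:Grace
Event 1 (give key: Grace -> Peggy). State: key:Peggy, mirror:Grace
Event 2 (give mirror: Grace -> Mallory). State: key:Peggy, mirror:Mallory
Event 3 (swap mirror<->key: now mirror:Peggy, key:Mallory). State: key:Mallory, mirror:Peggy
Event 4 (give key: Mallory -> Grace). State: key:Grace, mirror:Peggy
Event 5 (give key: Grace -> Peggy). State: key:Peggy, mirror:Peggy
Event 6 (give mirror: Peggy -> Mallory). State: key:Peggy, mirror:Mallory
Event 7 (swap key<->mirror: now key:Mallory, mirror:Peggy). State: key:Mallory, mirror:Peggy
Event 8 (give key: Mallory -> Peggy). State: key:Peggy, mirror:Peggy
Event 9 (give mirror: Peggy -> Grace). State: key:Peggy, mirror:Grace

Final state: key:Peggy, mirror:Grace
Mallory holds: (nothing).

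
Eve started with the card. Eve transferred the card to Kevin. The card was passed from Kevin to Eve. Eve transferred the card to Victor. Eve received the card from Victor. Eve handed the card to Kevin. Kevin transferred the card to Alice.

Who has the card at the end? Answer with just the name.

Tracking the card through each event:
Start: Eve has the card.
After event 1: Kevin has the card.
After event 2: Eve has the card.
After event 3: Victor has the card.
After event 4: Eve has the card.
After event 5: Kevin has the card.
After event 6: Alice has the card.

Answer: Alice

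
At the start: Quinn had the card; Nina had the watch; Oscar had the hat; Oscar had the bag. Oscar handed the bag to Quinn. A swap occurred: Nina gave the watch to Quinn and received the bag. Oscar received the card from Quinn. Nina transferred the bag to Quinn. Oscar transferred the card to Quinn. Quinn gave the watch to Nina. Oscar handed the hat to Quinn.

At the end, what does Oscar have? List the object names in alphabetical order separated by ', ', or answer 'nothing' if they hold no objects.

Answer: nothing

Derivation:
Tracking all object holders:
Start: card:Quinn, watch:Nina, hat:Oscar, bag:Oscar
Event 1 (give bag: Oscar -> Quinn). State: card:Quinn, watch:Nina, hat:Oscar, bag:Quinn
Event 2 (swap watch<->bag: now watch:Quinn, bag:Nina). State: card:Quinn, watch:Quinn, hat:Oscar, bag:Nina
Event 3 (give card: Quinn -> Oscar). State: card:Oscar, watch:Quinn, hat:Oscar, bag:Nina
Event 4 (give bag: Nina -> Quinn). State: card:Oscar, watch:Quinn, hat:Oscar, bag:Quinn
Event 5 (give card: Oscar -> Quinn). State: card:Quinn, watch:Quinn, hat:Oscar, bag:Quinn
Event 6 (give watch: Quinn -> Nina). State: card:Quinn, watch:Nina, hat:Oscar, bag:Quinn
Event 7 (give hat: Oscar -> Quinn). State: card:Quinn, watch:Nina, hat:Quinn, bag:Quinn

Final state: card:Quinn, watch:Nina, hat:Quinn, bag:Quinn
Oscar holds: (nothing).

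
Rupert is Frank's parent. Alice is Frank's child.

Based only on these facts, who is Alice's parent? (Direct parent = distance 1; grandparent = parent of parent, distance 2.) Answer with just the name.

Answer: Frank

Derivation:
Reconstructing the parent chain from the given facts:
  Rupert -> Frank -> Alice
(each arrow means 'parent of the next')
Positions in the chain (0 = top):
  position of Rupert: 0
  position of Frank: 1
  position of Alice: 2

Alice is at position 2; the parent is 1 step up the chain, i.e. position 1: Frank.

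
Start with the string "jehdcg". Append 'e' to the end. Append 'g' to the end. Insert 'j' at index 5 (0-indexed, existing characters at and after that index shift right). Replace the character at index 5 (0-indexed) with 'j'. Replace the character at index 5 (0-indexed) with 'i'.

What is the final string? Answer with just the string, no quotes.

Applying each edit step by step:
Start: "jehdcg"
Op 1 (append 'e'): "jehdcg" -> "jehdcge"
Op 2 (append 'g'): "jehdcge" -> "jehdcgeg"
Op 3 (insert 'j' at idx 5): "jehdcgeg" -> "jehdcjgeg"
Op 4 (replace idx 5: 'j' -> 'j'): "jehdcjgeg" -> "jehdcjgeg"
Op 5 (replace idx 5: 'j' -> 'i'): "jehdcjgeg" -> "jehdcigeg"

Answer: jehdcigeg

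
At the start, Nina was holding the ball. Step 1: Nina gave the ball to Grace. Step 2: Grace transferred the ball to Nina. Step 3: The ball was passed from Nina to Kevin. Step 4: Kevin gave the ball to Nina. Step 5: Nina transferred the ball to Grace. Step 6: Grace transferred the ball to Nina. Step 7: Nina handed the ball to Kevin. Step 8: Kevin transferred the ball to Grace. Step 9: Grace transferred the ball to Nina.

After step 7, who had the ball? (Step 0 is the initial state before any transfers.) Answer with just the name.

Answer: Kevin

Derivation:
Tracking the ball holder through step 7:
After step 0 (start): Nina
After step 1: Grace
After step 2: Nina
After step 3: Kevin
After step 4: Nina
After step 5: Grace
After step 6: Nina
After step 7: Kevin

At step 7, the holder is Kevin.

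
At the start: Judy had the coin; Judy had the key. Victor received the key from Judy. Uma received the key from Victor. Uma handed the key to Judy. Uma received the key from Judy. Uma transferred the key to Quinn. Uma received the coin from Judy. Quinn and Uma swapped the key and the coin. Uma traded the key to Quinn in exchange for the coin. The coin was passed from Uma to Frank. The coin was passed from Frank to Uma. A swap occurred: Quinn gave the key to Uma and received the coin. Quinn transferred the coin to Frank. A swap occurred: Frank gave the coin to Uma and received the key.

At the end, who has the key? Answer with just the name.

Answer: Frank

Derivation:
Tracking all object holders:
Start: coin:Judy, key:Judy
Event 1 (give key: Judy -> Victor). State: coin:Judy, key:Victor
Event 2 (give key: Victor -> Uma). State: coin:Judy, key:Uma
Event 3 (give key: Uma -> Judy). State: coin:Judy, key:Judy
Event 4 (give key: Judy -> Uma). State: coin:Judy, key:Uma
Event 5 (give key: Uma -> Quinn). State: coin:Judy, key:Quinn
Event 6 (give coin: Judy -> Uma). State: coin:Uma, key:Quinn
Event 7 (swap key<->coin: now key:Uma, coin:Quinn). State: coin:Quinn, key:Uma
Event 8 (swap key<->coin: now key:Quinn, coin:Uma). State: coin:Uma, key:Quinn
Event 9 (give coin: Uma -> Frank). State: coin:Frank, key:Quinn
Event 10 (give coin: Frank -> Uma). State: coin:Uma, key:Quinn
Event 11 (swap key<->coin: now key:Uma, coin:Quinn). State: coin:Quinn, key:Uma
Event 12 (give coin: Quinn -> Frank). State: coin:Frank, key:Uma
Event 13 (swap coin<->key: now coin:Uma, key:Frank). State: coin:Uma, key:Frank

Final state: coin:Uma, key:Frank
The key is held by Frank.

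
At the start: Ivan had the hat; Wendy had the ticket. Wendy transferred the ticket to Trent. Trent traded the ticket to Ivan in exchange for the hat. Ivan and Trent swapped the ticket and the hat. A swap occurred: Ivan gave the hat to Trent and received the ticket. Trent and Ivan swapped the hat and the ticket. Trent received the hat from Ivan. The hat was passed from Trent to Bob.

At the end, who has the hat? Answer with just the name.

Answer: Bob

Derivation:
Tracking all object holders:
Start: hat:Ivan, ticket:Wendy
Event 1 (give ticket: Wendy -> Trent). State: hat:Ivan, ticket:Trent
Event 2 (swap ticket<->hat: now ticket:Ivan, hat:Trent). State: hat:Trent, ticket:Ivan
Event 3 (swap ticket<->hat: now ticket:Trent, hat:Ivan). State: hat:Ivan, ticket:Trent
Event 4 (swap hat<->ticket: now hat:Trent, ticket:Ivan). State: hat:Trent, ticket:Ivan
Event 5 (swap hat<->ticket: now hat:Ivan, ticket:Trent). State: hat:Ivan, ticket:Trent
Event 6 (give hat: Ivan -> Trent). State: hat:Trent, ticket:Trent
Event 7 (give hat: Trent -> Bob). State: hat:Bob, ticket:Trent

Final state: hat:Bob, ticket:Trent
The hat is held by Bob.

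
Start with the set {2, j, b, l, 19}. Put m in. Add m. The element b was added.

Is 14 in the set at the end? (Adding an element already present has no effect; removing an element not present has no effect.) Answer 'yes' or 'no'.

Tracking the set through each operation:
Start: {19, 2, b, j, l}
Event 1 (add m): added. Set: {19, 2, b, j, l, m}
Event 2 (add m): already present, no change. Set: {19, 2, b, j, l, m}
Event 3 (add b): already present, no change. Set: {19, 2, b, j, l, m}

Final set: {19, 2, b, j, l, m} (size 6)
14 is NOT in the final set.

Answer: no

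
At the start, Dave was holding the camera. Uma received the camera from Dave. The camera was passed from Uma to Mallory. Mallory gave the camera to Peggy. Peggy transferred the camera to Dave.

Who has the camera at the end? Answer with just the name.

Answer: Dave

Derivation:
Tracking the camera through each event:
Start: Dave has the camera.
After event 1: Uma has the camera.
After event 2: Mallory has the camera.
After event 3: Peggy has the camera.
After event 4: Dave has the camera.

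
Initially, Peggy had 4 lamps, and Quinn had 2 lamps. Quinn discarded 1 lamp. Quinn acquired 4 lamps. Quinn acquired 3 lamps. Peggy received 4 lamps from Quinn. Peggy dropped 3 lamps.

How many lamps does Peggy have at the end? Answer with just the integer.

Answer: 5

Derivation:
Tracking counts step by step:
Start: Peggy=4, Quinn=2
Event 1 (Quinn -1): Quinn: 2 -> 1. State: Peggy=4, Quinn=1
Event 2 (Quinn +4): Quinn: 1 -> 5. State: Peggy=4, Quinn=5
Event 3 (Quinn +3): Quinn: 5 -> 8. State: Peggy=4, Quinn=8
Event 4 (Quinn -> Peggy, 4): Quinn: 8 -> 4, Peggy: 4 -> 8. State: Peggy=8, Quinn=4
Event 5 (Peggy -3): Peggy: 8 -> 5. State: Peggy=5, Quinn=4

Peggy's final count: 5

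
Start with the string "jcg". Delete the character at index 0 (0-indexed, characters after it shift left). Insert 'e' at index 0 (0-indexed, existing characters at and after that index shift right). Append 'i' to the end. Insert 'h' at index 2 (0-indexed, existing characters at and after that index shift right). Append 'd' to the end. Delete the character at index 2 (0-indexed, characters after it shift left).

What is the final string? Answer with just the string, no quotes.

Applying each edit step by step:
Start: "jcg"
Op 1 (delete idx 0 = 'j'): "jcg" -> "cg"
Op 2 (insert 'e' at idx 0): "cg" -> "ecg"
Op 3 (append 'i'): "ecg" -> "ecgi"
Op 4 (insert 'h' at idx 2): "ecgi" -> "echgi"
Op 5 (append 'd'): "echgi" -> "echgid"
Op 6 (delete idx 2 = 'h'): "echgid" -> "ecgid"

Answer: ecgid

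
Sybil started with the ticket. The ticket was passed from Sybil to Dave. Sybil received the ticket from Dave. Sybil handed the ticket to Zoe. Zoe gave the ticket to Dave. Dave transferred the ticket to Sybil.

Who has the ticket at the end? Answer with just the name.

Answer: Sybil

Derivation:
Tracking the ticket through each event:
Start: Sybil has the ticket.
After event 1: Dave has the ticket.
After event 2: Sybil has the ticket.
After event 3: Zoe has the ticket.
After event 4: Dave has the ticket.
After event 5: Sybil has the ticket.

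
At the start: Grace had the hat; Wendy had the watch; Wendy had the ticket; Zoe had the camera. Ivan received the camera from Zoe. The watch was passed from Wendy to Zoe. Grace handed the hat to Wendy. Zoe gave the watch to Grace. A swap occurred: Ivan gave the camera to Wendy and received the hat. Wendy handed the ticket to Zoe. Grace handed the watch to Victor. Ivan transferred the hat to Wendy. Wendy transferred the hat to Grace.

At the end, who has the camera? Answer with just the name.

Tracking all object holders:
Start: hat:Grace, watch:Wendy, ticket:Wendy, camera:Zoe
Event 1 (give camera: Zoe -> Ivan). State: hat:Grace, watch:Wendy, ticket:Wendy, camera:Ivan
Event 2 (give watch: Wendy -> Zoe). State: hat:Grace, watch:Zoe, ticket:Wendy, camera:Ivan
Event 3 (give hat: Grace -> Wendy). State: hat:Wendy, watch:Zoe, ticket:Wendy, camera:Ivan
Event 4 (give watch: Zoe -> Grace). State: hat:Wendy, watch:Grace, ticket:Wendy, camera:Ivan
Event 5 (swap camera<->hat: now camera:Wendy, hat:Ivan). State: hat:Ivan, watch:Grace, ticket:Wendy, camera:Wendy
Event 6 (give ticket: Wendy -> Zoe). State: hat:Ivan, watch:Grace, ticket:Zoe, camera:Wendy
Event 7 (give watch: Grace -> Victor). State: hat:Ivan, watch:Victor, ticket:Zoe, camera:Wendy
Event 8 (give hat: Ivan -> Wendy). State: hat:Wendy, watch:Victor, ticket:Zoe, camera:Wendy
Event 9 (give hat: Wendy -> Grace). State: hat:Grace, watch:Victor, ticket:Zoe, camera:Wendy

Final state: hat:Grace, watch:Victor, ticket:Zoe, camera:Wendy
The camera is held by Wendy.

Answer: Wendy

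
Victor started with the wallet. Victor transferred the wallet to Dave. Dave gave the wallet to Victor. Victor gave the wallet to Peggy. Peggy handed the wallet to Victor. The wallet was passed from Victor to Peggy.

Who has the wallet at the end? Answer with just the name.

Answer: Peggy

Derivation:
Tracking the wallet through each event:
Start: Victor has the wallet.
After event 1: Dave has the wallet.
After event 2: Victor has the wallet.
After event 3: Peggy has the wallet.
After event 4: Victor has the wallet.
After event 5: Peggy has the wallet.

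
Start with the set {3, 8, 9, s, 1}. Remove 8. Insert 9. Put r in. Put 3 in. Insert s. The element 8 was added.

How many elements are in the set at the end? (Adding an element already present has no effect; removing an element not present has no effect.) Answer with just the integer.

Answer: 6

Derivation:
Tracking the set through each operation:
Start: {1, 3, 8, 9, s}
Event 1 (remove 8): removed. Set: {1, 3, 9, s}
Event 2 (add 9): already present, no change. Set: {1, 3, 9, s}
Event 3 (add r): added. Set: {1, 3, 9, r, s}
Event 4 (add 3): already present, no change. Set: {1, 3, 9, r, s}
Event 5 (add s): already present, no change. Set: {1, 3, 9, r, s}
Event 6 (add 8): added. Set: {1, 3, 8, 9, r, s}

Final set: {1, 3, 8, 9, r, s} (size 6)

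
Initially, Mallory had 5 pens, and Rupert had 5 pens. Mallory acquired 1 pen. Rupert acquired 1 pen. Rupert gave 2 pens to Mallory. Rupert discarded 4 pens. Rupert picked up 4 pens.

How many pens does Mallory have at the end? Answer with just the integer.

Answer: 8

Derivation:
Tracking counts step by step:
Start: Mallory=5, Rupert=5
Event 1 (Mallory +1): Mallory: 5 -> 6. State: Mallory=6, Rupert=5
Event 2 (Rupert +1): Rupert: 5 -> 6. State: Mallory=6, Rupert=6
Event 3 (Rupert -> Mallory, 2): Rupert: 6 -> 4, Mallory: 6 -> 8. State: Mallory=8, Rupert=4
Event 4 (Rupert -4): Rupert: 4 -> 0. State: Mallory=8, Rupert=0
Event 5 (Rupert +4): Rupert: 0 -> 4. State: Mallory=8, Rupert=4

Mallory's final count: 8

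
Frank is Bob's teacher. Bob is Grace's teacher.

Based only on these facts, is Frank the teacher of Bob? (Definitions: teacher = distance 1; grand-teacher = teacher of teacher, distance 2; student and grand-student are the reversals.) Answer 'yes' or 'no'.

Reconstructing the teacher chain from the given facts:
  Frank -> Bob -> Grace
(each arrow means 'teacher of the next')
Positions in the chain (0 = top):
  position of Frank: 0
  position of Bob: 1
  position of Grace: 2

Frank is at position 0, Bob is at position 1; signed distance (j - i) = 1.
'teacher' requires j - i = 1. Actual distance is 1, so the relation HOLDS.

Answer: yes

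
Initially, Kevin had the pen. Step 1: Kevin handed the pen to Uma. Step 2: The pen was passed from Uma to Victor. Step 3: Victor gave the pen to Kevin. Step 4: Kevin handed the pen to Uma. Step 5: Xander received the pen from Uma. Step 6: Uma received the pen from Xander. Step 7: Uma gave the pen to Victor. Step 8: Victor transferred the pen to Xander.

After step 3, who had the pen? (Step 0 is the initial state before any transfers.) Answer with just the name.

Answer: Kevin

Derivation:
Tracking the pen holder through step 3:
After step 0 (start): Kevin
After step 1: Uma
After step 2: Victor
After step 3: Kevin

At step 3, the holder is Kevin.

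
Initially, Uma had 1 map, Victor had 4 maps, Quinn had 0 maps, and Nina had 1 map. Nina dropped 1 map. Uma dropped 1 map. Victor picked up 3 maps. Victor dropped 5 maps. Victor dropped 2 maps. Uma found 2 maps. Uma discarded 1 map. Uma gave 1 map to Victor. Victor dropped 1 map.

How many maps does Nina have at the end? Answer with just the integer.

Tracking counts step by step:
Start: Uma=1, Victor=4, Quinn=0, Nina=1
Event 1 (Nina -1): Nina: 1 -> 0. State: Uma=1, Victor=4, Quinn=0, Nina=0
Event 2 (Uma -1): Uma: 1 -> 0. State: Uma=0, Victor=4, Quinn=0, Nina=0
Event 3 (Victor +3): Victor: 4 -> 7. State: Uma=0, Victor=7, Quinn=0, Nina=0
Event 4 (Victor -5): Victor: 7 -> 2. State: Uma=0, Victor=2, Quinn=0, Nina=0
Event 5 (Victor -2): Victor: 2 -> 0. State: Uma=0, Victor=0, Quinn=0, Nina=0
Event 6 (Uma +2): Uma: 0 -> 2. State: Uma=2, Victor=0, Quinn=0, Nina=0
Event 7 (Uma -1): Uma: 2 -> 1. State: Uma=1, Victor=0, Quinn=0, Nina=0
Event 8 (Uma -> Victor, 1): Uma: 1 -> 0, Victor: 0 -> 1. State: Uma=0, Victor=1, Quinn=0, Nina=0
Event 9 (Victor -1): Victor: 1 -> 0. State: Uma=0, Victor=0, Quinn=0, Nina=0

Nina's final count: 0

Answer: 0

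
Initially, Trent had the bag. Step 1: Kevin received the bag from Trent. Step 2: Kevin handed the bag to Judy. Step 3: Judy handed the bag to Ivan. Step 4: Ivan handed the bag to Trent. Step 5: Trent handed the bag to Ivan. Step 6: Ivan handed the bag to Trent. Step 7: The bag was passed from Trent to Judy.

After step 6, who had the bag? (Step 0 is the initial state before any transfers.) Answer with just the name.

Answer: Trent

Derivation:
Tracking the bag holder through step 6:
After step 0 (start): Trent
After step 1: Kevin
After step 2: Judy
After step 3: Ivan
After step 4: Trent
After step 5: Ivan
After step 6: Trent

At step 6, the holder is Trent.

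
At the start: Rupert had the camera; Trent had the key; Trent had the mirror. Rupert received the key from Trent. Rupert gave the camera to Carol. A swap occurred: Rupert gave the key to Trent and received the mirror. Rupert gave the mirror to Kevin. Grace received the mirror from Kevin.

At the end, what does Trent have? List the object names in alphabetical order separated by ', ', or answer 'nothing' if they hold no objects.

Tracking all object holders:
Start: camera:Rupert, key:Trent, mirror:Trent
Event 1 (give key: Trent -> Rupert). State: camera:Rupert, key:Rupert, mirror:Trent
Event 2 (give camera: Rupert -> Carol). State: camera:Carol, key:Rupert, mirror:Trent
Event 3 (swap key<->mirror: now key:Trent, mirror:Rupert). State: camera:Carol, key:Trent, mirror:Rupert
Event 4 (give mirror: Rupert -> Kevin). State: camera:Carol, key:Trent, mirror:Kevin
Event 5 (give mirror: Kevin -> Grace). State: camera:Carol, key:Trent, mirror:Grace

Final state: camera:Carol, key:Trent, mirror:Grace
Trent holds: key.

Answer: key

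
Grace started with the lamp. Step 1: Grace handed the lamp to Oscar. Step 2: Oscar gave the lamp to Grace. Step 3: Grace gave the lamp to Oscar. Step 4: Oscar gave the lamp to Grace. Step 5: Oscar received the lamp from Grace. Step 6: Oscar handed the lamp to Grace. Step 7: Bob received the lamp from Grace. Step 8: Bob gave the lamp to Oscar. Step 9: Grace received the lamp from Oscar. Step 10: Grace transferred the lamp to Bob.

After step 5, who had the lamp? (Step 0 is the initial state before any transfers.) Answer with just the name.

Tracking the lamp holder through step 5:
After step 0 (start): Grace
After step 1: Oscar
After step 2: Grace
After step 3: Oscar
After step 4: Grace
After step 5: Oscar

At step 5, the holder is Oscar.

Answer: Oscar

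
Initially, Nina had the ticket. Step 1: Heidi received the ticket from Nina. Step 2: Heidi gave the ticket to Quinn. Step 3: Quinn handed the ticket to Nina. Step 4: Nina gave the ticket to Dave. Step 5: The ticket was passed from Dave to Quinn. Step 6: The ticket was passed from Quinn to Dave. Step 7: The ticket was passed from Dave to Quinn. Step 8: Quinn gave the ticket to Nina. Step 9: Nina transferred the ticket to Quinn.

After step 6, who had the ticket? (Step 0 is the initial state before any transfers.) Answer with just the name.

Tracking the ticket holder through step 6:
After step 0 (start): Nina
After step 1: Heidi
After step 2: Quinn
After step 3: Nina
After step 4: Dave
After step 5: Quinn
After step 6: Dave

At step 6, the holder is Dave.

Answer: Dave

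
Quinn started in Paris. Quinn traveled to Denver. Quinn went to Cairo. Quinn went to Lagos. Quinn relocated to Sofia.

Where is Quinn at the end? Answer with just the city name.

Tracking Quinn's location:
Start: Quinn is in Paris.
After move 1: Paris -> Denver. Quinn is in Denver.
After move 2: Denver -> Cairo. Quinn is in Cairo.
After move 3: Cairo -> Lagos. Quinn is in Lagos.
After move 4: Lagos -> Sofia. Quinn is in Sofia.

Answer: Sofia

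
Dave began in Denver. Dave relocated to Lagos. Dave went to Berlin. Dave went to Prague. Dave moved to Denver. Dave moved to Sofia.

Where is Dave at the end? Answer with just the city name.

Answer: Sofia

Derivation:
Tracking Dave's location:
Start: Dave is in Denver.
After move 1: Denver -> Lagos. Dave is in Lagos.
After move 2: Lagos -> Berlin. Dave is in Berlin.
After move 3: Berlin -> Prague. Dave is in Prague.
After move 4: Prague -> Denver. Dave is in Denver.
After move 5: Denver -> Sofia. Dave is in Sofia.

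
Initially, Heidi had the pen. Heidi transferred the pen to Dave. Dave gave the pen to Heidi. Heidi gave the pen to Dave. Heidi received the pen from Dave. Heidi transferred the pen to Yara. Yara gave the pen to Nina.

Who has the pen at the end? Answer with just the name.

Tracking the pen through each event:
Start: Heidi has the pen.
After event 1: Dave has the pen.
After event 2: Heidi has the pen.
After event 3: Dave has the pen.
After event 4: Heidi has the pen.
After event 5: Yara has the pen.
After event 6: Nina has the pen.

Answer: Nina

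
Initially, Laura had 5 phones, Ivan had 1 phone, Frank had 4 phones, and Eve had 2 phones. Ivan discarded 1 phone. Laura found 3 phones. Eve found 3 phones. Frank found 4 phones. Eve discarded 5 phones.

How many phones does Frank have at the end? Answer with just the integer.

Answer: 8

Derivation:
Tracking counts step by step:
Start: Laura=5, Ivan=1, Frank=4, Eve=2
Event 1 (Ivan -1): Ivan: 1 -> 0. State: Laura=5, Ivan=0, Frank=4, Eve=2
Event 2 (Laura +3): Laura: 5 -> 8. State: Laura=8, Ivan=0, Frank=4, Eve=2
Event 3 (Eve +3): Eve: 2 -> 5. State: Laura=8, Ivan=0, Frank=4, Eve=5
Event 4 (Frank +4): Frank: 4 -> 8. State: Laura=8, Ivan=0, Frank=8, Eve=5
Event 5 (Eve -5): Eve: 5 -> 0. State: Laura=8, Ivan=0, Frank=8, Eve=0

Frank's final count: 8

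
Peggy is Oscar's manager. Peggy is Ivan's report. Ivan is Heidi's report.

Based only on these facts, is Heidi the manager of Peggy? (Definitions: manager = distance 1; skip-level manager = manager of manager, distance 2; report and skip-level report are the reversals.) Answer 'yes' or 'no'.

Answer: no

Derivation:
Reconstructing the manager chain from the given facts:
  Heidi -> Ivan -> Peggy -> Oscar
(each arrow means 'manager of the next')
Positions in the chain (0 = top):
  position of Heidi: 0
  position of Ivan: 1
  position of Peggy: 2
  position of Oscar: 3

Heidi is at position 0, Peggy is at position 2; signed distance (j - i) = 2.
'manager' requires j - i = 1. Actual distance is 2, so the relation does NOT hold.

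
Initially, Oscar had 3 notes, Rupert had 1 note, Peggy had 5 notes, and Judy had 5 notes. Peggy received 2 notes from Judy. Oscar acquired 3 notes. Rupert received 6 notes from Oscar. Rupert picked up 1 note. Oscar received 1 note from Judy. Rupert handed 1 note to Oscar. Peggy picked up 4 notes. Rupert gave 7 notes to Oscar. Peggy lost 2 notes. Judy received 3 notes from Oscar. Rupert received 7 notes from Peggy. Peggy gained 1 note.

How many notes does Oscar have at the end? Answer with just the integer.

Tracking counts step by step:
Start: Oscar=3, Rupert=1, Peggy=5, Judy=5
Event 1 (Judy -> Peggy, 2): Judy: 5 -> 3, Peggy: 5 -> 7. State: Oscar=3, Rupert=1, Peggy=7, Judy=3
Event 2 (Oscar +3): Oscar: 3 -> 6. State: Oscar=6, Rupert=1, Peggy=7, Judy=3
Event 3 (Oscar -> Rupert, 6): Oscar: 6 -> 0, Rupert: 1 -> 7. State: Oscar=0, Rupert=7, Peggy=7, Judy=3
Event 4 (Rupert +1): Rupert: 7 -> 8. State: Oscar=0, Rupert=8, Peggy=7, Judy=3
Event 5 (Judy -> Oscar, 1): Judy: 3 -> 2, Oscar: 0 -> 1. State: Oscar=1, Rupert=8, Peggy=7, Judy=2
Event 6 (Rupert -> Oscar, 1): Rupert: 8 -> 7, Oscar: 1 -> 2. State: Oscar=2, Rupert=7, Peggy=7, Judy=2
Event 7 (Peggy +4): Peggy: 7 -> 11. State: Oscar=2, Rupert=7, Peggy=11, Judy=2
Event 8 (Rupert -> Oscar, 7): Rupert: 7 -> 0, Oscar: 2 -> 9. State: Oscar=9, Rupert=0, Peggy=11, Judy=2
Event 9 (Peggy -2): Peggy: 11 -> 9. State: Oscar=9, Rupert=0, Peggy=9, Judy=2
Event 10 (Oscar -> Judy, 3): Oscar: 9 -> 6, Judy: 2 -> 5. State: Oscar=6, Rupert=0, Peggy=9, Judy=5
Event 11 (Peggy -> Rupert, 7): Peggy: 9 -> 2, Rupert: 0 -> 7. State: Oscar=6, Rupert=7, Peggy=2, Judy=5
Event 12 (Peggy +1): Peggy: 2 -> 3. State: Oscar=6, Rupert=7, Peggy=3, Judy=5

Oscar's final count: 6

Answer: 6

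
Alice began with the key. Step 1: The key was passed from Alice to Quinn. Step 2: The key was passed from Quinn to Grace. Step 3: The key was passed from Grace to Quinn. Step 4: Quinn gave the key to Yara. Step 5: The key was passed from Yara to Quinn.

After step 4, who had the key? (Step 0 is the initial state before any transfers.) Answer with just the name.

Answer: Yara

Derivation:
Tracking the key holder through step 4:
After step 0 (start): Alice
After step 1: Quinn
After step 2: Grace
After step 3: Quinn
After step 4: Yara

At step 4, the holder is Yara.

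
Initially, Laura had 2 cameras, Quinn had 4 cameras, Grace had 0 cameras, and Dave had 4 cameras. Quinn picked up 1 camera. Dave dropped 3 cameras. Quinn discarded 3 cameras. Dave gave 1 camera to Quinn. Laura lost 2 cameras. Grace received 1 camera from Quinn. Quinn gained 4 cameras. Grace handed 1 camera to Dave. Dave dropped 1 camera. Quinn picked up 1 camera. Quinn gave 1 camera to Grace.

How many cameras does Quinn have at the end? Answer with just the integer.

Tracking counts step by step:
Start: Laura=2, Quinn=4, Grace=0, Dave=4
Event 1 (Quinn +1): Quinn: 4 -> 5. State: Laura=2, Quinn=5, Grace=0, Dave=4
Event 2 (Dave -3): Dave: 4 -> 1. State: Laura=2, Quinn=5, Grace=0, Dave=1
Event 3 (Quinn -3): Quinn: 5 -> 2. State: Laura=2, Quinn=2, Grace=0, Dave=1
Event 4 (Dave -> Quinn, 1): Dave: 1 -> 0, Quinn: 2 -> 3. State: Laura=2, Quinn=3, Grace=0, Dave=0
Event 5 (Laura -2): Laura: 2 -> 0. State: Laura=0, Quinn=3, Grace=0, Dave=0
Event 6 (Quinn -> Grace, 1): Quinn: 3 -> 2, Grace: 0 -> 1. State: Laura=0, Quinn=2, Grace=1, Dave=0
Event 7 (Quinn +4): Quinn: 2 -> 6. State: Laura=0, Quinn=6, Grace=1, Dave=0
Event 8 (Grace -> Dave, 1): Grace: 1 -> 0, Dave: 0 -> 1. State: Laura=0, Quinn=6, Grace=0, Dave=1
Event 9 (Dave -1): Dave: 1 -> 0. State: Laura=0, Quinn=6, Grace=0, Dave=0
Event 10 (Quinn +1): Quinn: 6 -> 7. State: Laura=0, Quinn=7, Grace=0, Dave=0
Event 11 (Quinn -> Grace, 1): Quinn: 7 -> 6, Grace: 0 -> 1. State: Laura=0, Quinn=6, Grace=1, Dave=0

Quinn's final count: 6

Answer: 6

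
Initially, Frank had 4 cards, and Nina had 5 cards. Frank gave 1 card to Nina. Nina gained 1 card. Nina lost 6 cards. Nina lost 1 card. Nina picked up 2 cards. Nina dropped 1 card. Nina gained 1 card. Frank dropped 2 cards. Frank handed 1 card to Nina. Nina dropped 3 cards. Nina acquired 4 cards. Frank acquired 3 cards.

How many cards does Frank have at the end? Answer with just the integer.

Tracking counts step by step:
Start: Frank=4, Nina=5
Event 1 (Frank -> Nina, 1): Frank: 4 -> 3, Nina: 5 -> 6. State: Frank=3, Nina=6
Event 2 (Nina +1): Nina: 6 -> 7. State: Frank=3, Nina=7
Event 3 (Nina -6): Nina: 7 -> 1. State: Frank=3, Nina=1
Event 4 (Nina -1): Nina: 1 -> 0. State: Frank=3, Nina=0
Event 5 (Nina +2): Nina: 0 -> 2. State: Frank=3, Nina=2
Event 6 (Nina -1): Nina: 2 -> 1. State: Frank=3, Nina=1
Event 7 (Nina +1): Nina: 1 -> 2. State: Frank=3, Nina=2
Event 8 (Frank -2): Frank: 3 -> 1. State: Frank=1, Nina=2
Event 9 (Frank -> Nina, 1): Frank: 1 -> 0, Nina: 2 -> 3. State: Frank=0, Nina=3
Event 10 (Nina -3): Nina: 3 -> 0. State: Frank=0, Nina=0
Event 11 (Nina +4): Nina: 0 -> 4. State: Frank=0, Nina=4
Event 12 (Frank +3): Frank: 0 -> 3. State: Frank=3, Nina=4

Frank's final count: 3

Answer: 3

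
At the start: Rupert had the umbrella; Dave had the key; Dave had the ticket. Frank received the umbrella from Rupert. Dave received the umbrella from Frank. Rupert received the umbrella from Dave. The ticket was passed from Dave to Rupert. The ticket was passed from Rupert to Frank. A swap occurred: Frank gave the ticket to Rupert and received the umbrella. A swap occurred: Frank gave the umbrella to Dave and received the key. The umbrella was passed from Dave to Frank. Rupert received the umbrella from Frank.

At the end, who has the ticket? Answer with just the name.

Tracking all object holders:
Start: umbrella:Rupert, key:Dave, ticket:Dave
Event 1 (give umbrella: Rupert -> Frank). State: umbrella:Frank, key:Dave, ticket:Dave
Event 2 (give umbrella: Frank -> Dave). State: umbrella:Dave, key:Dave, ticket:Dave
Event 3 (give umbrella: Dave -> Rupert). State: umbrella:Rupert, key:Dave, ticket:Dave
Event 4 (give ticket: Dave -> Rupert). State: umbrella:Rupert, key:Dave, ticket:Rupert
Event 5 (give ticket: Rupert -> Frank). State: umbrella:Rupert, key:Dave, ticket:Frank
Event 6 (swap ticket<->umbrella: now ticket:Rupert, umbrella:Frank). State: umbrella:Frank, key:Dave, ticket:Rupert
Event 7 (swap umbrella<->key: now umbrella:Dave, key:Frank). State: umbrella:Dave, key:Frank, ticket:Rupert
Event 8 (give umbrella: Dave -> Frank). State: umbrella:Frank, key:Frank, ticket:Rupert
Event 9 (give umbrella: Frank -> Rupert). State: umbrella:Rupert, key:Frank, ticket:Rupert

Final state: umbrella:Rupert, key:Frank, ticket:Rupert
The ticket is held by Rupert.

Answer: Rupert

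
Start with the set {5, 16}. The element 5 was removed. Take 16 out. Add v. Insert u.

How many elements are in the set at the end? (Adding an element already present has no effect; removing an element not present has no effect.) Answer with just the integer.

Answer: 2

Derivation:
Tracking the set through each operation:
Start: {16, 5}
Event 1 (remove 5): removed. Set: {16}
Event 2 (remove 16): removed. Set: {}
Event 3 (add v): added. Set: {v}
Event 4 (add u): added. Set: {u, v}

Final set: {u, v} (size 2)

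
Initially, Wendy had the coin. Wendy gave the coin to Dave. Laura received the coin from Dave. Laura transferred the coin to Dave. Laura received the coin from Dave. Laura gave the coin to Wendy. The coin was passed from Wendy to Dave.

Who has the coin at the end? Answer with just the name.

Tracking the coin through each event:
Start: Wendy has the coin.
After event 1: Dave has the coin.
After event 2: Laura has the coin.
After event 3: Dave has the coin.
After event 4: Laura has the coin.
After event 5: Wendy has the coin.
After event 6: Dave has the coin.

Answer: Dave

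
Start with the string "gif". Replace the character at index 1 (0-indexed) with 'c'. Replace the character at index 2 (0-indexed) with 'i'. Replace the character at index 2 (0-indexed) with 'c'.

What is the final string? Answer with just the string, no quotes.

Answer: gcc

Derivation:
Applying each edit step by step:
Start: "gif"
Op 1 (replace idx 1: 'i' -> 'c'): "gif" -> "gcf"
Op 2 (replace idx 2: 'f' -> 'i'): "gcf" -> "gci"
Op 3 (replace idx 2: 'i' -> 'c'): "gci" -> "gcc"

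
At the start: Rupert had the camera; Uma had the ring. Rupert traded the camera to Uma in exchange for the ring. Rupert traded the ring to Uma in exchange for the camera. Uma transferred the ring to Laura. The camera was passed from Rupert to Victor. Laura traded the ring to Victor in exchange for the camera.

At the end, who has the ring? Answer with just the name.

Tracking all object holders:
Start: camera:Rupert, ring:Uma
Event 1 (swap camera<->ring: now camera:Uma, ring:Rupert). State: camera:Uma, ring:Rupert
Event 2 (swap ring<->camera: now ring:Uma, camera:Rupert). State: camera:Rupert, ring:Uma
Event 3 (give ring: Uma -> Laura). State: camera:Rupert, ring:Laura
Event 4 (give camera: Rupert -> Victor). State: camera:Victor, ring:Laura
Event 5 (swap ring<->camera: now ring:Victor, camera:Laura). State: camera:Laura, ring:Victor

Final state: camera:Laura, ring:Victor
The ring is held by Victor.

Answer: Victor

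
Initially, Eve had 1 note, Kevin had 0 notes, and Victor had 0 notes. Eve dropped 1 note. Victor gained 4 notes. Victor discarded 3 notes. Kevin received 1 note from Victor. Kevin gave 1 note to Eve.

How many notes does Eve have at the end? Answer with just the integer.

Answer: 1

Derivation:
Tracking counts step by step:
Start: Eve=1, Kevin=0, Victor=0
Event 1 (Eve -1): Eve: 1 -> 0. State: Eve=0, Kevin=0, Victor=0
Event 2 (Victor +4): Victor: 0 -> 4. State: Eve=0, Kevin=0, Victor=4
Event 3 (Victor -3): Victor: 4 -> 1. State: Eve=0, Kevin=0, Victor=1
Event 4 (Victor -> Kevin, 1): Victor: 1 -> 0, Kevin: 0 -> 1. State: Eve=0, Kevin=1, Victor=0
Event 5 (Kevin -> Eve, 1): Kevin: 1 -> 0, Eve: 0 -> 1. State: Eve=1, Kevin=0, Victor=0

Eve's final count: 1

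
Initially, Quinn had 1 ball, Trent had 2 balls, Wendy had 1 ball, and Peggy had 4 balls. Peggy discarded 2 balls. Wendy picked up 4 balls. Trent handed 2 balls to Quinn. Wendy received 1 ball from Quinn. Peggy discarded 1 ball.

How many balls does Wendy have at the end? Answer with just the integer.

Tracking counts step by step:
Start: Quinn=1, Trent=2, Wendy=1, Peggy=4
Event 1 (Peggy -2): Peggy: 4 -> 2. State: Quinn=1, Trent=2, Wendy=1, Peggy=2
Event 2 (Wendy +4): Wendy: 1 -> 5. State: Quinn=1, Trent=2, Wendy=5, Peggy=2
Event 3 (Trent -> Quinn, 2): Trent: 2 -> 0, Quinn: 1 -> 3. State: Quinn=3, Trent=0, Wendy=5, Peggy=2
Event 4 (Quinn -> Wendy, 1): Quinn: 3 -> 2, Wendy: 5 -> 6. State: Quinn=2, Trent=0, Wendy=6, Peggy=2
Event 5 (Peggy -1): Peggy: 2 -> 1. State: Quinn=2, Trent=0, Wendy=6, Peggy=1

Wendy's final count: 6

Answer: 6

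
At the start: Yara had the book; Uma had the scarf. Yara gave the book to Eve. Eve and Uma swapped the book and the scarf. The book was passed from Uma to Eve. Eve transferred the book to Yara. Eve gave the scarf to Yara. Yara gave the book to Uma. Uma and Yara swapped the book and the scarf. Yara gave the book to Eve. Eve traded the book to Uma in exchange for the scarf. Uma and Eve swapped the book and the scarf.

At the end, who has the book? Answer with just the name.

Answer: Eve

Derivation:
Tracking all object holders:
Start: book:Yara, scarf:Uma
Event 1 (give book: Yara -> Eve). State: book:Eve, scarf:Uma
Event 2 (swap book<->scarf: now book:Uma, scarf:Eve). State: book:Uma, scarf:Eve
Event 3 (give book: Uma -> Eve). State: book:Eve, scarf:Eve
Event 4 (give book: Eve -> Yara). State: book:Yara, scarf:Eve
Event 5 (give scarf: Eve -> Yara). State: book:Yara, scarf:Yara
Event 6 (give book: Yara -> Uma). State: book:Uma, scarf:Yara
Event 7 (swap book<->scarf: now book:Yara, scarf:Uma). State: book:Yara, scarf:Uma
Event 8 (give book: Yara -> Eve). State: book:Eve, scarf:Uma
Event 9 (swap book<->scarf: now book:Uma, scarf:Eve). State: book:Uma, scarf:Eve
Event 10 (swap book<->scarf: now book:Eve, scarf:Uma). State: book:Eve, scarf:Uma

Final state: book:Eve, scarf:Uma
The book is held by Eve.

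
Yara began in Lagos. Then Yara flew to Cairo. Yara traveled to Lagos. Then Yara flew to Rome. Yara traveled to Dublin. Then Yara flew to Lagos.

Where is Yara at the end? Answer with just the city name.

Tracking Yara's location:
Start: Yara is in Lagos.
After move 1: Lagos -> Cairo. Yara is in Cairo.
After move 2: Cairo -> Lagos. Yara is in Lagos.
After move 3: Lagos -> Rome. Yara is in Rome.
After move 4: Rome -> Dublin. Yara is in Dublin.
After move 5: Dublin -> Lagos. Yara is in Lagos.

Answer: Lagos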